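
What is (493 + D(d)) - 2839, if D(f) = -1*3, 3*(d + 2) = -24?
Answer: -2349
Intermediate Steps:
d = -10 (d = -2 + (1/3)*(-24) = -2 - 8 = -10)
D(f) = -3
(493 + D(d)) - 2839 = (493 - 3) - 2839 = 490 - 2839 = -2349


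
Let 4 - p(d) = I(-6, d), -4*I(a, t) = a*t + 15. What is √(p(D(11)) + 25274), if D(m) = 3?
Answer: √101109/2 ≈ 158.99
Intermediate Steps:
I(a, t) = -15/4 - a*t/4 (I(a, t) = -(a*t + 15)/4 = -(15 + a*t)/4 = -15/4 - a*t/4)
p(d) = 31/4 - 3*d/2 (p(d) = 4 - (-15/4 - ¼*(-6)*d) = 4 - (-15/4 + 3*d/2) = 4 + (15/4 - 3*d/2) = 31/4 - 3*d/2)
√(p(D(11)) + 25274) = √((31/4 - 3/2*3) + 25274) = √((31/4 - 9/2) + 25274) = √(13/4 + 25274) = √(101109/4) = √101109/2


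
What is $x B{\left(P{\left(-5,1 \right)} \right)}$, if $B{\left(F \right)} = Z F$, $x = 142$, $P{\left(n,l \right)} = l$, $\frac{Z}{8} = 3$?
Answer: $3408$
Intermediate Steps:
$Z = 24$ ($Z = 8 \cdot 3 = 24$)
$B{\left(F \right)} = 24 F$
$x B{\left(P{\left(-5,1 \right)} \right)} = 142 \cdot 24 \cdot 1 = 142 \cdot 24 = 3408$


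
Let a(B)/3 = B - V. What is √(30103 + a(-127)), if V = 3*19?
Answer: √29551 ≈ 171.90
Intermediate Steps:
V = 57
a(B) = -171 + 3*B (a(B) = 3*(B - 1*57) = 3*(B - 57) = 3*(-57 + B) = -171 + 3*B)
√(30103 + a(-127)) = √(30103 + (-171 + 3*(-127))) = √(30103 + (-171 - 381)) = √(30103 - 552) = √29551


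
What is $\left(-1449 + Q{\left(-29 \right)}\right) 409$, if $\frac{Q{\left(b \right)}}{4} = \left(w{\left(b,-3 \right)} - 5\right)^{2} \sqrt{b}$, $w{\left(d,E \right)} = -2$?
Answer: $-592641 + 80164 i \sqrt{29} \approx -5.9264 \cdot 10^{5} + 4.317 \cdot 10^{5} i$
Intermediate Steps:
$Q{\left(b \right)} = 196 \sqrt{b}$ ($Q{\left(b \right)} = 4 \left(-2 - 5\right)^{2} \sqrt{b} = 4 \left(-7\right)^{2} \sqrt{b} = 4 \cdot 49 \sqrt{b} = 196 \sqrt{b}$)
$\left(-1449 + Q{\left(-29 \right)}\right) 409 = \left(-1449 + 196 \sqrt{-29}\right) 409 = \left(-1449 + 196 i \sqrt{29}\right) 409 = -592641 + 80164 i \sqrt{29}$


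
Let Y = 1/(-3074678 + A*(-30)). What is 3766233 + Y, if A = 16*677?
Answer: 12803828823653/3399638 ≈ 3.7662e+6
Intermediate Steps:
A = 10832
Y = -1/3399638 (Y = 1/(-3074678 + 10832*(-30)) = 1/(-3074678 - 324960) = 1/(-3399638) = -1/3399638 ≈ -2.9415e-7)
3766233 + Y = 3766233 - 1/3399638 = 12803828823653/3399638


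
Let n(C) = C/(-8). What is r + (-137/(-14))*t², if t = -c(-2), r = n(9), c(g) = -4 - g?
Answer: 2129/56 ≈ 38.018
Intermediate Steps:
n(C) = -C/8 (n(C) = C*(-⅛) = -C/8)
r = -9/8 (r = -⅛*9 = -9/8 ≈ -1.1250)
t = 2 (t = -(-4 - 1*(-2)) = -(-4 + 2) = -1*(-2) = 2)
r + (-137/(-14))*t² = -9/8 - 137/(-14)*2² = -9/8 - 137*(-1/14)*4 = -9/8 + (137/14)*4 = -9/8 + 274/7 = 2129/56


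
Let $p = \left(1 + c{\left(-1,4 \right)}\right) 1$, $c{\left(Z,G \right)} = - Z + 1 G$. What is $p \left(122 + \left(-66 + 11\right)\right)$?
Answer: $402$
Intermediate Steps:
$c{\left(Z,G \right)} = G - Z$ ($c{\left(Z,G \right)} = - Z + G = G - Z$)
$p = 6$ ($p = \left(1 + \left(4 - -1\right)\right) 1 = \left(1 + \left(4 + 1\right)\right) 1 = \left(1 + 5\right) 1 = 6 \cdot 1 = 6$)
$p \left(122 + \left(-66 + 11\right)\right) = 6 \left(122 + \left(-66 + 11\right)\right) = 6 \left(122 - 55\right) = 6 \cdot 67 = 402$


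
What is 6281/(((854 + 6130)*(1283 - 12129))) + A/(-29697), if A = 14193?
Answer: -1714967267/3587722704 ≈ -0.47801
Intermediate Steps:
6281/(((854 + 6130)*(1283 - 12129))) + A/(-29697) = 6281/(((854 + 6130)*(1283 - 12129))) + 14193/(-29697) = 6281/((6984*(-10846))) + 14193*(-1/29697) = 6281/(-75748464) - 249/521 = 6281*(-1/75748464) - 249/521 = -571/6886224 - 249/521 = -1714967267/3587722704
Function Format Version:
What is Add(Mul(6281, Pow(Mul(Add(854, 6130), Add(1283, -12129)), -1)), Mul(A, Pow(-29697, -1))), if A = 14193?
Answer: Rational(-1714967267, 3587722704) ≈ -0.47801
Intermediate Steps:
Add(Mul(6281, Pow(Mul(Add(854, 6130), Add(1283, -12129)), -1)), Mul(A, Pow(-29697, -1))) = Add(Mul(6281, Pow(Mul(Add(854, 6130), Add(1283, -12129)), -1)), Mul(14193, Pow(-29697, -1))) = Add(Mul(6281, Pow(Mul(6984, -10846), -1)), Mul(14193, Rational(-1, 29697))) = Add(Mul(6281, Pow(-75748464, -1)), Rational(-249, 521)) = Add(Mul(6281, Rational(-1, 75748464)), Rational(-249, 521)) = Add(Rational(-571, 6886224), Rational(-249, 521)) = Rational(-1714967267, 3587722704)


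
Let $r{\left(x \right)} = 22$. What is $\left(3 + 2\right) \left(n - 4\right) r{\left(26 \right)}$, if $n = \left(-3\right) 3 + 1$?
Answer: $-1320$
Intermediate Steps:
$n = -8$ ($n = -9 + 1 = -8$)
$\left(3 + 2\right) \left(n - 4\right) r{\left(26 \right)} = \left(3 + 2\right) \left(-8 - 4\right) 22 = 5 \left(-12\right) 22 = \left(-60\right) 22 = -1320$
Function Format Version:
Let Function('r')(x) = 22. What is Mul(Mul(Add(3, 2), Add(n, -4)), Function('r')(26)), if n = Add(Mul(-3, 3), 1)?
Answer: -1320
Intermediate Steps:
n = -8 (n = Add(-9, 1) = -8)
Mul(Mul(Add(3, 2), Add(n, -4)), Function('r')(26)) = Mul(Mul(Add(3, 2), Add(-8, -4)), 22) = Mul(Mul(5, -12), 22) = Mul(-60, 22) = -1320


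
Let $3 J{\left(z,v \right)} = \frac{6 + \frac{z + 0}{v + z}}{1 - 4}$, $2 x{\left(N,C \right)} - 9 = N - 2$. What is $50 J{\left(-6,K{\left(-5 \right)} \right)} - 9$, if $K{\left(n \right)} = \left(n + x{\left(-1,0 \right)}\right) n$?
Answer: $-34$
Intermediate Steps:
$x{\left(N,C \right)} = \frac{7}{2} + \frac{N}{2}$ ($x{\left(N,C \right)} = \frac{9}{2} + \frac{N - 2}{2} = \frac{9}{2} + \frac{-2 + N}{2} = \frac{9}{2} + \left(-1 + \frac{N}{2}\right) = \frac{7}{2} + \frac{N}{2}$)
$K{\left(n \right)} = n \left(3 + n\right)$ ($K{\left(n \right)} = \left(n + \left(\frac{7}{2} + \frac{1}{2} \left(-1\right)\right)\right) n = \left(n + \left(\frac{7}{2} - \frac{1}{2}\right)\right) n = \left(n + 3\right) n = \left(3 + n\right) n = n \left(3 + n\right)$)
$J{\left(z,v \right)} = - \frac{2}{3} - \frac{z}{9 \left(v + z\right)}$ ($J{\left(z,v \right)} = \frac{\left(6 + \frac{z + 0}{v + z}\right) \frac{1}{1 - 4}}{3} = \frac{\left(6 + \frac{z}{v + z}\right) \frac{1}{-3}}{3} = \frac{\left(6 + \frac{z}{v + z}\right) \left(- \frac{1}{3}\right)}{3} = \frac{-2 - \frac{z}{3 \left(v + z\right)}}{3} = - \frac{2}{3} - \frac{z}{9 \left(v + z\right)}$)
$50 J{\left(-6,K{\left(-5 \right)} \right)} - 9 = 50 \frac{\left(-7\right) \left(-6\right) - 6 \left(- 5 \left(3 - 5\right)\right)}{9 \left(- 5 \left(3 - 5\right) - 6\right)} - 9 = 50 \frac{42 - 6 \left(\left(-5\right) \left(-2\right)\right)}{9 \left(\left(-5\right) \left(-2\right) - 6\right)} - 9 = 50 \frac{42 - 60}{9 \left(10 - 6\right)} - 9 = 50 \frac{42 - 60}{9 \cdot 4} - 9 = 50 \cdot \frac{1}{9} \cdot \frac{1}{4} \left(-18\right) - 9 = 50 \left(- \frac{1}{2}\right) - 9 = -25 - 9 = -34$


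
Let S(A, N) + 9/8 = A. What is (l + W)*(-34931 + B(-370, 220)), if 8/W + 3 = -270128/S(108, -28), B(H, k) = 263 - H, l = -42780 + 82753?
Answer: -2966267203342586/2163589 ≈ -1.3710e+9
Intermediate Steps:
S(A, N) = -9/8 + A
l = 39973
W = -6840/2163589 (W = 8/(-3 - 270128/(-9/8 + 108)) = 8/(-3 - 270128/855/8) = 8/(-3 - 270128*8/855) = 8/(-3 - 2161024/855) = 8/(-2163589/855) = 8*(-855/2163589) = -6840/2163589 ≈ -0.0031614)
(l + W)*(-34931 + B(-370, 220)) = (39973 - 6840/2163589)*(-34931 + (263 - 1*(-370))) = 86485136257*(-34931 + (263 + 370))/2163589 = 86485136257*(-34931 + 633)/2163589 = (86485136257/2163589)*(-34298) = -2966267203342586/2163589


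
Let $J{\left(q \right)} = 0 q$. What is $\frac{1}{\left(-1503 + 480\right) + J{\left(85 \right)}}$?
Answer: $- \frac{1}{1023} \approx -0.00097752$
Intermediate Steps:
$J{\left(q \right)} = 0$
$\frac{1}{\left(-1503 + 480\right) + J{\left(85 \right)}} = \frac{1}{\left(-1503 + 480\right) + 0} = \frac{1}{-1023 + 0} = \frac{1}{-1023} = - \frac{1}{1023}$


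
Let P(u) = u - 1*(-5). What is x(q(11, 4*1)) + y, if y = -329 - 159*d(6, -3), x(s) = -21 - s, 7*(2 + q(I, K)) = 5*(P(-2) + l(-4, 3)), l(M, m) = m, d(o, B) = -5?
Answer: 3099/7 ≈ 442.71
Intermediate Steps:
P(u) = 5 + u (P(u) = u + 5 = 5 + u)
q(I, K) = 16/7 (q(I, K) = -2 + (5*((5 - 2) + 3))/7 = -2 + (5*(3 + 3))/7 = -2 + (5*6)/7 = -2 + (1/7)*30 = -2 + 30/7 = 16/7)
y = 466 (y = -329 - 159*(-5) = -329 + 795 = 466)
x(q(11, 4*1)) + y = (-21 - 1*16/7) + 466 = (-21 - 16/7) + 466 = -163/7 + 466 = 3099/7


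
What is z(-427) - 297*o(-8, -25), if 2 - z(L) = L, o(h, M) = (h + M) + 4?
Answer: 9042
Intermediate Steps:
o(h, M) = 4 + M + h (o(h, M) = (M + h) + 4 = 4 + M + h)
z(L) = 2 - L
z(-427) - 297*o(-8, -25) = (2 - 1*(-427)) - 297*(4 - 25 - 8) = (2 + 427) - 297*(-29) = 429 - 1*(-8613) = 429 + 8613 = 9042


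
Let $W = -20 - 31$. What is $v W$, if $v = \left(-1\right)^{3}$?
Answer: $51$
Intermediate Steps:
$v = -1$
$W = -51$
$v W = \left(-1\right) \left(-51\right) = 51$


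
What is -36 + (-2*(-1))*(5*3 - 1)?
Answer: -8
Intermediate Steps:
-36 + (-2*(-1))*(5*3 - 1) = -36 + 2*(15 - 1) = -36 + 2*14 = -36 + 28 = -8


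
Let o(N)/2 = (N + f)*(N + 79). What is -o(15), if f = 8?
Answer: -4324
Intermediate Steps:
o(N) = 2*(8 + N)*(79 + N) (o(N) = 2*((N + 8)*(N + 79)) = 2*((8 + N)*(79 + N)) = 2*(8 + N)*(79 + N))
-o(15) = -(1264 + 2*15² + 174*15) = -(1264 + 2*225 + 2610) = -(1264 + 450 + 2610) = -1*4324 = -4324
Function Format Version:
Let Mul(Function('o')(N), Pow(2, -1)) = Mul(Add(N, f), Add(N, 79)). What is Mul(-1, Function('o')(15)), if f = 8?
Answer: -4324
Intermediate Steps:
Function('o')(N) = Mul(2, Add(8, N), Add(79, N)) (Function('o')(N) = Mul(2, Mul(Add(N, 8), Add(N, 79))) = Mul(2, Mul(Add(8, N), Add(79, N))) = Mul(2, Add(8, N), Add(79, N)))
Mul(-1, Function('o')(15)) = Mul(-1, Add(1264, Mul(2, Pow(15, 2)), Mul(174, 15))) = Mul(-1, Add(1264, Mul(2, 225), 2610)) = Mul(-1, Add(1264, 450, 2610)) = Mul(-1, 4324) = -4324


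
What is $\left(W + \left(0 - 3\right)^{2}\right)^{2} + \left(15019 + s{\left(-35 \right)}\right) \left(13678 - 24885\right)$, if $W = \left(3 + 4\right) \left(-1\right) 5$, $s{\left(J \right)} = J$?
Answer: $-167925012$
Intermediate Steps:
$W = -35$ ($W = 7 \left(-1\right) 5 = \left(-7\right) 5 = -35$)
$\left(W + \left(0 - 3\right)^{2}\right)^{2} + \left(15019 + s{\left(-35 \right)}\right) \left(13678 - 24885\right) = \left(-35 + \left(0 - 3\right)^{2}\right)^{2} + \left(15019 - 35\right) \left(13678 - 24885\right) = \left(-35 + \left(-3\right)^{2}\right)^{2} + 14984 \left(-11207\right) = \left(-35 + 9\right)^{2} - 167925688 = \left(-26\right)^{2} - 167925688 = 676 - 167925688 = -167925012$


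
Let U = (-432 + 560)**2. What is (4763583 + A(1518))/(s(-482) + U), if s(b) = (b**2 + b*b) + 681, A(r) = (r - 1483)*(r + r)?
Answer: 1623281/160571 ≈ 10.109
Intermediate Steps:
A(r) = 2*r*(-1483 + r) (A(r) = (-1483 + r)*(2*r) = 2*r*(-1483 + r))
s(b) = 681 + 2*b**2 (s(b) = (b**2 + b**2) + 681 = 2*b**2 + 681 = 681 + 2*b**2)
U = 16384 (U = 128**2 = 16384)
(4763583 + A(1518))/(s(-482) + U) = (4763583 + 2*1518*(-1483 + 1518))/((681 + 2*(-482)**2) + 16384) = (4763583 + 2*1518*35)/((681 + 2*232324) + 16384) = (4763583 + 106260)/((681 + 464648) + 16384) = 4869843/(465329 + 16384) = 4869843/481713 = 4869843*(1/481713) = 1623281/160571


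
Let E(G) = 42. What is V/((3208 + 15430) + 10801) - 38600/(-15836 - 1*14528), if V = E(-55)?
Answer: 94801724/74490483 ≈ 1.2727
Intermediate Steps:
V = 42
V/((3208 + 15430) + 10801) - 38600/(-15836 - 1*14528) = 42/((3208 + 15430) + 10801) - 38600/(-15836 - 1*14528) = 42/(18638 + 10801) - 38600/(-15836 - 14528) = 42/29439 - 38600/(-30364) = 42*(1/29439) - 38600*(-1/30364) = 14/9813 + 9650/7591 = 94801724/74490483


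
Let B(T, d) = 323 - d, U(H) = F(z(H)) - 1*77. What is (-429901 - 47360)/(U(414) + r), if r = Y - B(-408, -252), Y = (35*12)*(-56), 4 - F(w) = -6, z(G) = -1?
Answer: 159087/8054 ≈ 19.753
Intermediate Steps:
F(w) = 10 (F(w) = 4 - 1*(-6) = 4 + 6 = 10)
U(H) = -67 (U(H) = 10 - 1*77 = 10 - 77 = -67)
Y = -23520 (Y = 420*(-56) = -23520)
r = -24095 (r = -23520 - (323 - 1*(-252)) = -23520 - (323 + 252) = -23520 - 1*575 = -23520 - 575 = -24095)
(-429901 - 47360)/(U(414) + r) = (-429901 - 47360)/(-67 - 24095) = -477261/(-24162) = -477261*(-1/24162) = 159087/8054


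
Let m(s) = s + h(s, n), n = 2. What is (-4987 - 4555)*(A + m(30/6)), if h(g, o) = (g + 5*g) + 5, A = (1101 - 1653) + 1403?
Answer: -8501922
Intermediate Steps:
A = 851 (A = -552 + 1403 = 851)
h(g, o) = 5 + 6*g (h(g, o) = 6*g + 5 = 5 + 6*g)
m(s) = 5 + 7*s (m(s) = s + (5 + 6*s) = 5 + 7*s)
(-4987 - 4555)*(A + m(30/6)) = (-4987 - 4555)*(851 + (5 + 7*(30/6))) = -9542*(851 + (5 + 7*(30*(⅙)))) = -9542*(851 + (5 + 7*5)) = -9542*(851 + (5 + 35)) = -9542*(851 + 40) = -9542*891 = -8501922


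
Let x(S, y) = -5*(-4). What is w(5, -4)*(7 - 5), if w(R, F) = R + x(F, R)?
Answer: 50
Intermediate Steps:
x(S, y) = 20
w(R, F) = 20 + R (w(R, F) = R + 20 = 20 + R)
w(5, -4)*(7 - 5) = (20 + 5)*(7 - 5) = 25*2 = 50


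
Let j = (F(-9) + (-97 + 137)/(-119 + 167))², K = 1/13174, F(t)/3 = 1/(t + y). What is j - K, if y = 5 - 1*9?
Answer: 14547641/40075308 ≈ 0.36301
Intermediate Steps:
y = -4 (y = 5 - 9 = -4)
F(t) = 3/(-4 + t) (F(t) = 3/(t - 4) = 3/(-4 + t))
K = 1/13174 ≈ 7.5907e-5
j = 2209/6084 (j = (3/(-4 - 9) + (-97 + 137)/(-119 + 167))² = (3/(-13) + 40/48)² = (3*(-1/13) + 40*(1/48))² = (-3/13 + ⅚)² = (47/78)² = 2209/6084 ≈ 0.36308)
j - K = 2209/6084 - 1*1/13174 = 2209/6084 - 1/13174 = 14547641/40075308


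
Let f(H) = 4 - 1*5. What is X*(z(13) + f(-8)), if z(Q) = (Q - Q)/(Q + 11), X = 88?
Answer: -88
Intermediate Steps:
f(H) = -1 (f(H) = 4 - 5 = -1)
z(Q) = 0 (z(Q) = 0/(11 + Q) = 0)
X*(z(13) + f(-8)) = 88*(0 - 1) = 88*(-1) = -88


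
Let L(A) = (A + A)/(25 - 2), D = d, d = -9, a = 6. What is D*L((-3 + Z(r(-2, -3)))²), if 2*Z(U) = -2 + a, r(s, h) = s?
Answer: -18/23 ≈ -0.78261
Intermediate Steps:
D = -9
Z(U) = 2 (Z(U) = (-2 + 6)/2 = (½)*4 = 2)
L(A) = 2*A/23 (L(A) = (2*A)/23 = (2*A)*(1/23) = 2*A/23)
D*L((-3 + Z(r(-2, -3)))²) = -18*(-3 + 2)²/23 = -18*(-1)²/23 = -18/23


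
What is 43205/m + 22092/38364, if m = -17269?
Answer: -106334156/55208993 ≈ -1.9260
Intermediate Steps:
43205/m + 22092/38364 = 43205/(-17269) + 22092/38364 = 43205*(-1/17269) + 22092*(1/38364) = -43205/17269 + 1841/3197 = -106334156/55208993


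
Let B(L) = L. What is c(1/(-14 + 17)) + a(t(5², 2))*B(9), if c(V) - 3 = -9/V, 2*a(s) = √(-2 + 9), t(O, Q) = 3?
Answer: -24 + 9*√7/2 ≈ -12.094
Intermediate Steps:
a(s) = √7/2 (a(s) = √(-2 + 9)/2 = √7/2)
c(V) = 3 - 9/V
c(1/(-14 + 17)) + a(t(5², 2))*B(9) = (3 - 9/(1/(-14 + 17))) + (√7/2)*9 = (3 - 9/(1/3)) + 9*√7/2 = (3 - 9/⅓) + 9*√7/2 = (3 - 9*3) + 9*√7/2 = (3 - 27) + 9*√7/2 = -24 + 9*√7/2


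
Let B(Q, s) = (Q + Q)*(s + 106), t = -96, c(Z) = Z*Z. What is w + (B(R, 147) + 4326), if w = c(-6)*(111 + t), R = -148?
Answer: -70022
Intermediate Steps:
c(Z) = Z²
w = 540 (w = (-6)²*(111 - 96) = 36*15 = 540)
B(Q, s) = 2*Q*(106 + s) (B(Q, s) = (2*Q)*(106 + s) = 2*Q*(106 + s))
w + (B(R, 147) + 4326) = 540 + (2*(-148)*(106 + 147) + 4326) = 540 + (2*(-148)*253 + 4326) = 540 + (-74888 + 4326) = 540 - 70562 = -70022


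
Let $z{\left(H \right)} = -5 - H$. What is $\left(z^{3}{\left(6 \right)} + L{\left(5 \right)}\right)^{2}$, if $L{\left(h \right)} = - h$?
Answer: $1784896$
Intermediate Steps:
$\left(z^{3}{\left(6 \right)} + L{\left(5 \right)}\right)^{2} = \left(\left(-5 - 6\right)^{3} - 5\right)^{2} = \left(\left(-11\right)^{3} - 5\right)^{2} = \left(-1331 - 5\right)^{2} = \left(-1336\right)^{2} = 1784896$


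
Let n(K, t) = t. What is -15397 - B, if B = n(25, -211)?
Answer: -15186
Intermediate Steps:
B = -211
-15397 - B = -15397 - 1*(-211) = -15397 + 211 = -15186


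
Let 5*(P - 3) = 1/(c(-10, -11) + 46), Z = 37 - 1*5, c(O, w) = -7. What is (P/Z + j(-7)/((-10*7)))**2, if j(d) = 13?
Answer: 160801/19079424 ≈ 0.0084280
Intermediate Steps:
Z = 32 (Z = 37 - 5 = 32)
P = 586/195 (P = 3 + 1/(5*(-7 + 46)) = 3 + (1/5)/39 = 3 + (1/5)*(1/39) = 3 + 1/195 = 586/195 ≈ 3.0051)
(P/Z + j(-7)/((-10*7)))**2 = ((586/195)/32 + 13/((-10*7)))**2 = ((586/195)*(1/32) + 13/(-70))**2 = (293/3120 + 13*(-1/70))**2 = (293/3120 - 13/70)**2 = (-401/4368)**2 = 160801/19079424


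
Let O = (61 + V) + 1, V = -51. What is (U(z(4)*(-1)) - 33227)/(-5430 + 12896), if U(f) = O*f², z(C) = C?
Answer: -33051/7466 ≈ -4.4269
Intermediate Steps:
O = 11 (O = (61 - 51) + 1 = 10 + 1 = 11)
U(f) = 11*f²
(U(z(4)*(-1)) - 33227)/(-5430 + 12896) = (11*(4*(-1))² - 33227)/(-5430 + 12896) = (11*(-4)² - 33227)/7466 = (11*16 - 33227)*(1/7466) = (176 - 33227)*(1/7466) = -33051*1/7466 = -33051/7466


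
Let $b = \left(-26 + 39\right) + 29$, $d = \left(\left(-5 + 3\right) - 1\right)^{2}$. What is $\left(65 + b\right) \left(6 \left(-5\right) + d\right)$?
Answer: $-2247$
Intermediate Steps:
$d = 9$ ($d = \left(-2 - 1\right)^{2} = \left(-3\right)^{2} = 9$)
$b = 42$ ($b = 13 + 29 = 42$)
$\left(65 + b\right) \left(6 \left(-5\right) + d\right) = \left(65 + 42\right) \left(6 \left(-5\right) + 9\right) = 107 \left(-30 + 9\right) = 107 \left(-21\right) = -2247$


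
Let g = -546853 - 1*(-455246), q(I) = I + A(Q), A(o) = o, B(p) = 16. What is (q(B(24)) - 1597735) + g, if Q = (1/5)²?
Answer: -42233149/25 ≈ -1.6893e+6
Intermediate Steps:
Q = 1/25 (Q = (1*(⅕))² = (⅕)² = 1/25 ≈ 0.040000)
q(I) = 1/25 + I (q(I) = I + 1/25 = 1/25 + I)
g = -91607 (g = -546853 + 455246 = -91607)
(q(B(24)) - 1597735) + g = ((1/25 + 16) - 1597735) - 91607 = (401/25 - 1597735) - 91607 = -39942974/25 - 91607 = -42233149/25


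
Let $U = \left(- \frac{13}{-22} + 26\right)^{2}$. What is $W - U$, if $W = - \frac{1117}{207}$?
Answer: $- \frac{71381203}{100188} \approx -712.47$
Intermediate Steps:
$W = - \frac{1117}{207}$ ($W = \left(-1117\right) \frac{1}{207} = - \frac{1117}{207} \approx -5.3961$)
$U = \frac{342225}{484}$ ($U = \left(\left(-13\right) \left(- \frac{1}{22}\right) + 26\right)^{2} = \left(\frac{13}{22} + 26\right)^{2} = \left(\frac{585}{22}\right)^{2} = \frac{342225}{484} \approx 707.08$)
$W - U = - \frac{1117}{207} - \frac{342225}{484} = - \frac{71381203}{100188}$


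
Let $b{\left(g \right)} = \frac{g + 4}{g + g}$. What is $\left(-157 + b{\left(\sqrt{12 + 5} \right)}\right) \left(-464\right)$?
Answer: $72616 - \frac{928 \sqrt{17}}{17} \approx 72391.0$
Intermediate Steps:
$b{\left(g \right)} = \frac{4 + g}{2 g}$
$\left(-157 + b{\left(\sqrt{12 + 5} \right)}\right) \left(-464\right) = \left(-157 + \frac{4 + \sqrt{12 + 5}}{2 \sqrt{12 + 5}}\right) \left(-464\right) = \left(-157 + \frac{4 + \sqrt{17}}{2 \sqrt{17}}\right) \left(-464\right) = \left(-157 + \frac{\frac{\sqrt{17}}{17} \left(4 + \sqrt{17}\right)}{2}\right) \left(-464\right) = \left(-157 + \frac{\sqrt{17} \left(4 + \sqrt{17}\right)}{34}\right) \left(-464\right) = 72848 - \frac{232 \sqrt{17} \left(4 + \sqrt{17}\right)}{17}$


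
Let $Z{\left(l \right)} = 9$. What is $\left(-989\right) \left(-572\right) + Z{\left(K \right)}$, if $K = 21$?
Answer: $565717$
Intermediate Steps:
$\left(-989\right) \left(-572\right) + Z{\left(K \right)} = \left(-989\right) \left(-572\right) + 9 = 565708 + 9 = 565717$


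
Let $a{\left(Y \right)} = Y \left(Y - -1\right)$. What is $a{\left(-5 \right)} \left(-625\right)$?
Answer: $-12500$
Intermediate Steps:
$a{\left(Y \right)} = Y \left(1 + Y\right)$ ($a{\left(Y \right)} = Y \left(Y + 1\right) = Y \left(1 + Y\right)$)
$a{\left(-5 \right)} \left(-625\right) = - 5 \left(1 - 5\right) \left(-625\right) = \left(-5\right) \left(-4\right) \left(-625\right) = 20 \left(-625\right) = -12500$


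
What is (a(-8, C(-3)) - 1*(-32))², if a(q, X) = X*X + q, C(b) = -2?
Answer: 784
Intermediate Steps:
a(q, X) = q + X² (a(q, X) = X² + q = q + X²)
(a(-8, C(-3)) - 1*(-32))² = ((-8 + (-2)²) - 1*(-32))² = ((-8 + 4) + 32)² = (-4 + 32)² = 28² = 784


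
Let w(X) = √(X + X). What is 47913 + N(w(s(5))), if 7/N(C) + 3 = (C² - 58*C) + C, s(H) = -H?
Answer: 1564790576/32659 + 399*I*√10/32659 ≈ 47913.0 + 0.038634*I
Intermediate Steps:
w(X) = √2*√X (w(X) = √(2*X) = √2*√X)
N(C) = 7/(-3 + C² - 57*C) (N(C) = 7/(-3 + ((C² - 58*C) + C)) = 7/(-3 + (C² - 57*C)) = 7/(-3 + C² - 57*C))
47913 + N(w(s(5))) = 47913 + 7/(-3 + (√2*√(-1*5))² - 57*√2*√(-1*5)) = 47913 + 7/(-3 + (√2*√(-5))² - 57*√2*√(-5)) = 47913 + 7/(-3 + (√2*(I*√5))² - 57*√2*I*√5) = 47913 + 7/(-3 + (I*√10)² - 57*I*√10) = 47913 + 7/(-3 - 10 - 57*I*√10) = 47913 + 7/(-13 - 57*I*√10)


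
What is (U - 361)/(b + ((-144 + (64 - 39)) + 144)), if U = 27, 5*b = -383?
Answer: 835/129 ≈ 6.4729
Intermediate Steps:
b = -383/5 (b = (1/5)*(-383) = -383/5 ≈ -76.600)
(U - 361)/(b + ((-144 + (64 - 39)) + 144)) = (27 - 361)/(-383/5 + ((-144 + (64 - 39)) + 144)) = -334/(-383/5 + ((-144 + 25) + 144)) = -334/(-383/5 + (-119 + 144)) = -334/(-383/5 + 25) = -334/(-258/5) = -334*(-5/258) = 835/129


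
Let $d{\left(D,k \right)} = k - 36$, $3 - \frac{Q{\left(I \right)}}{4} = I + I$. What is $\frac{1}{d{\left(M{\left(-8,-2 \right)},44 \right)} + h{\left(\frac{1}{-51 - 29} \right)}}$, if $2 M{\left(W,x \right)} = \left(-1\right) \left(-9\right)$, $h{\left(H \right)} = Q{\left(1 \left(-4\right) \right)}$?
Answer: $\frac{1}{52} \approx 0.019231$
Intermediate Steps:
$Q{\left(I \right)} = 12 - 8 I$ ($Q{\left(I \right)} = 12 - 4 \left(I + I\right) = 12 - 4 \cdot 2 I = 12 - 8 I$)
$h{\left(H \right)} = 44$ ($h{\left(H \right)} = 12 - 8 \cdot 1 \left(-4\right) = 12 - -32 = 12 + 32 = 44$)
$M{\left(W,x \right)} = \frac{9}{2}$ ($M{\left(W,x \right)} = \frac{\left(-1\right) \left(-9\right)}{2} = \frac{1}{2} \cdot 9 = \frac{9}{2}$)
$d{\left(D,k \right)} = -36 + k$ ($d{\left(D,k \right)} = k - 36 = -36 + k$)
$\frac{1}{d{\left(M{\left(-8,-2 \right)},44 \right)} + h{\left(\frac{1}{-51 - 29} \right)}} = \frac{1}{\left(-36 + 44\right) + 44} = \frac{1}{8 + 44} = \frac{1}{52}$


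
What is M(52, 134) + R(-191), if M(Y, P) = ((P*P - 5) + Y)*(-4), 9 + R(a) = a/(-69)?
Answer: -4969258/69 ≈ -72018.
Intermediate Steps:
R(a) = -9 - a/69 (R(a) = -9 + a/(-69) = -9 + a*(-1/69) = -9 - a/69)
M(Y, P) = 20 - 4*Y - 4*P² (M(Y, P) = ((P² - 5) + Y)*(-4) = ((-5 + P²) + Y)*(-4) = (-5 + Y + P²)*(-4) = 20 - 4*Y - 4*P²)
M(52, 134) + R(-191) = (20 - 4*52 - 4*134²) + (-9 - 1/69*(-191)) = (20 - 208 - 4*17956) + (-9 + 191/69) = (20 - 208 - 71824) - 430/69 = -72012 - 430/69 = -4969258/69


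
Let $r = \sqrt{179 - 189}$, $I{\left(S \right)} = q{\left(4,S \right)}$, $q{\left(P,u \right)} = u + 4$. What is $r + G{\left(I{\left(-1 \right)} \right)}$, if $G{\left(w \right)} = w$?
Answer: $3 + i \sqrt{10} \approx 3.0 + 3.1623 i$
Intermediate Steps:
$q{\left(P,u \right)} = 4 + u$
$I{\left(S \right)} = 4 + S$
$r = i \sqrt{10}$ ($r = \sqrt{-10} = i \sqrt{10} \approx 3.1623 i$)
$r + G{\left(I{\left(-1 \right)} \right)} = i \sqrt{10} + \left(4 - 1\right) = i \sqrt{10} + 3 = 3 + i \sqrt{10}$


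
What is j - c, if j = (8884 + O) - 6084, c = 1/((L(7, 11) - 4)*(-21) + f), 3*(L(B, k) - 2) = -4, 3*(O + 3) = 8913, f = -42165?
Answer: 242803961/42095 ≈ 5768.0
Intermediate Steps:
O = 2968 (O = -3 + (⅓)*8913 = -3 + 2971 = 2968)
L(B, k) = ⅔ (L(B, k) = 2 + (⅓)*(-4) = 2 - 4/3 = ⅔)
c = -1/42095 (c = 1/((⅔ - 4)*(-21) - 42165) = 1/(-10/3*(-21) - 42165) = 1/(70 - 42165) = 1/(-42095) = -1/42095 ≈ -2.3756e-5)
j = 5768 (j = (8884 + 2968) - 6084 = 11852 - 6084 = 5768)
j - c = 5768 - 1*(-1/42095) = 5768 + 1/42095 = 242803961/42095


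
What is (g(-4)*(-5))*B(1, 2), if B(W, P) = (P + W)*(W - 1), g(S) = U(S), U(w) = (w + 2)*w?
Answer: 0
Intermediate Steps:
U(w) = w*(2 + w) (U(w) = (2 + w)*w = w*(2 + w))
g(S) = S*(2 + S)
B(W, P) = (-1 + W)*(P + W) (B(W, P) = (P + W)*(-1 + W) = (-1 + W)*(P + W))
(g(-4)*(-5))*B(1, 2) = (-4*(2 - 4)*(-5))*(1² - 1*2 - 1*1 + 2*1) = (-4*(-2)*(-5))*(1 - 2 - 1 + 2) = (8*(-5))*0 = -40*0 = 0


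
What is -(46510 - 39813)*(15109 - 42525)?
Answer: 183604952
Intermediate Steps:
-(46510 - 39813)*(15109 - 42525) = -6697*(-27416) = -1*(-183604952) = 183604952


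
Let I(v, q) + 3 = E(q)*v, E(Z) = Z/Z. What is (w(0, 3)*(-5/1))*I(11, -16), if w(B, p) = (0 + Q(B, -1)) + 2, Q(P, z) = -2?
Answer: 0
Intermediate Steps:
E(Z) = 1
I(v, q) = -3 + v (I(v, q) = -3 + 1*v = -3 + v)
w(B, p) = 0 (w(B, p) = (0 - 2) + 2 = -2 + 2 = 0)
(w(0, 3)*(-5/1))*I(11, -16) = (0*(-5/1))*(-3 + 11) = (0*(-5*1))*8 = (0*(-5))*8 = 0*8 = 0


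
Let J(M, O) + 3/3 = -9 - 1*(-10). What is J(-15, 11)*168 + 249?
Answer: 249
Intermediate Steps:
J(M, O) = 0 (J(M, O) = -1 + (-9 - 1*(-10)) = -1 + (-9 + 10) = -1 + 1 = 0)
J(-15, 11)*168 + 249 = 0*168 + 249 = 0 + 249 = 249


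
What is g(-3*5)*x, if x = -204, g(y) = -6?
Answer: 1224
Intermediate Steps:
g(-3*5)*x = -6*(-204) = 1224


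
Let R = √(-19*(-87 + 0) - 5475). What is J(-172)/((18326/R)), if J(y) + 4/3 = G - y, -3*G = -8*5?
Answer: 92*I*√78/1309 ≈ 0.62072*I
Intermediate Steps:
G = 40/3 (G = -(-8)*5/3 = -⅓*(-40) = 40/3 ≈ 13.333)
J(y) = 12 - y (J(y) = -4/3 + (40/3 - y) = 12 - y)
R = 7*I*√78 (R = √(-19*(-87) - 5475) = √(1653 - 5475) = √(-3822) = 7*I*√78 ≈ 61.822*I)
J(-172)/((18326/R)) = (12 - 1*(-172))/((18326/((7*I*√78)))) = (12 + 172)/((18326*(-I*√78/546))) = 184/((-1309*I*√78/39)) = 184*(I*√78/2618) = 92*I*√78/1309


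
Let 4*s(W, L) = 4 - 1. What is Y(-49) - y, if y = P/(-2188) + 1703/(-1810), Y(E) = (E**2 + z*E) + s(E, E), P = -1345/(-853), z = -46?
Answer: 1966357205209/422264855 ≈ 4656.7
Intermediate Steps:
s(W, L) = 3/4 (s(W, L) = (4 - 1)/4 = (1/4)*3 = 3/4)
P = 1345/853 (P = -1345*(-1/853) = 1345/853 ≈ 1.5768)
Y(E) = 3/4 + E**2 - 46*E (Y(E) = (E**2 - 46*E) + 3/4 = 3/4 + E**2 - 46*E)
y = -1590426171/1689059420 (y = (1345/853)/(-2188) + 1703/(-1810) = (1345/853)*(-1/2188) + 1703*(-1/1810) = -1345/1866364 - 1703/1810 = -1590426171/1689059420 ≈ -0.94160)
Y(-49) - y = (3/4 + (-49)**2 - 46*(-49)) - 1*(-1590426171/1689059420) = (3/4 + 2401 + 2254) + 1590426171/1689059420 = 18623/4 + 1590426171/1689059420 = 1966357205209/422264855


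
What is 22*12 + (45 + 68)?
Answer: 377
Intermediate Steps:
22*12 + (45 + 68) = 264 + 113 = 377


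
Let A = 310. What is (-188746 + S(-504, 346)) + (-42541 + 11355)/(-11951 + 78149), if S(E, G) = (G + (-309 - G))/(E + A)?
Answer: -1211969745127/6421206 ≈ -1.8875e+5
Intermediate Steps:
S(E, G) = -309/(310 + E) (S(E, G) = (G + (-309 - G))/(E + 310) = -309/(310 + E))
(-188746 + S(-504, 346)) + (-42541 + 11355)/(-11951 + 78149) = (-188746 - 309/(310 - 504)) + (-42541 + 11355)/(-11951 + 78149) = (-188746 - 309/(-194)) - 31186/66198 = (-188746 - 309*(-1/194)) - 31186*1/66198 = (-188746 + 309/194) - 15593/33099 = -36616415/194 - 15593/33099 = -1211969745127/6421206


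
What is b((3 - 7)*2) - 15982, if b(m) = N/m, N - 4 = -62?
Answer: -63899/4 ≈ -15975.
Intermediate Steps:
N = -58 (N = 4 - 62 = -58)
b(m) = -58/m
b((3 - 7)*2) - 15982 = -58*1/(2*(3 - 7)) - 15982 = -58/((-4*2)) - 15982 = -58/(-8) - 15982 = -58*(-⅛) - 15982 = 29/4 - 15982 = -63899/4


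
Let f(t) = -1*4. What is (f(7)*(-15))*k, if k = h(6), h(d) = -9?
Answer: -540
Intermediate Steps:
f(t) = -4
k = -9
(f(7)*(-15))*k = -4*(-15)*(-9) = 60*(-9) = -540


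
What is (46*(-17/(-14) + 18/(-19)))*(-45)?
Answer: -73485/133 ≈ -552.52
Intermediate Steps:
(46*(-17/(-14) + 18/(-19)))*(-45) = (46*(-17*(-1/14) + 18*(-1/19)))*(-45) = (46*(17/14 - 18/19))*(-45) = (46*(71/266))*(-45) = (1633/133)*(-45) = -73485/133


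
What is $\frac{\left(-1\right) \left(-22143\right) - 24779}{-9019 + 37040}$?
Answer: $- \frac{2636}{28021} \approx -0.094072$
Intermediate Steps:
$\frac{\left(-1\right) \left(-22143\right) - 24779}{-9019 + 37040} = \frac{22143 - 24779}{28021} = \left(-2636\right) \frac{1}{28021} = - \frac{2636}{28021}$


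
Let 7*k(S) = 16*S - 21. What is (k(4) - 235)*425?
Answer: -680850/7 ≈ -97264.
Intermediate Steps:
k(S) = -3 + 16*S/7 (k(S) = (16*S - 21)/7 = (-21 + 16*S)/7 = -3 + 16*S/7)
(k(4) - 235)*425 = ((-3 + (16/7)*4) - 235)*425 = ((-3 + 64/7) - 235)*425 = (43/7 - 235)*425 = -1602/7*425 = -680850/7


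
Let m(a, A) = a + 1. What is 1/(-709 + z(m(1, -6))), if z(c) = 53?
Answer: -1/656 ≈ -0.0015244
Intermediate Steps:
m(a, A) = 1 + a
1/(-709 + z(m(1, -6))) = 1/(-709 + 53) = 1/(-656) = -1/656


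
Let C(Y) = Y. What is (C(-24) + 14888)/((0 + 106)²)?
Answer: 3716/2809 ≈ 1.3229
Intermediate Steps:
(C(-24) + 14888)/((0 + 106)²) = (-24 + 14888)/((0 + 106)²) = 14864/(106²) = 14864/11236 = 14864*(1/11236) = 3716/2809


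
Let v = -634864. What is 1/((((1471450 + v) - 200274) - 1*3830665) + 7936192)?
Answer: 1/4741839 ≈ 2.1089e-7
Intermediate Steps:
1/((((1471450 + v) - 200274) - 1*3830665) + 7936192) = 1/((((1471450 - 634864) - 200274) - 1*3830665) + 7936192) = 1/(((836586 - 200274) - 3830665) + 7936192) = 1/((636312 - 3830665) + 7936192) = 1/(-3194353 + 7936192) = 1/4741839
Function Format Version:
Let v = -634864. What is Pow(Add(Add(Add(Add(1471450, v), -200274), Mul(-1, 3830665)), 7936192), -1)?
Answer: Rational(1, 4741839) ≈ 2.1089e-7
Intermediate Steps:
Pow(Add(Add(Add(Add(1471450, v), -200274), Mul(-1, 3830665)), 7936192), -1) = Pow(Add(Add(Add(Add(1471450, -634864), -200274), Mul(-1, 3830665)), 7936192), -1) = Pow(Add(Add(Add(836586, -200274), -3830665), 7936192), -1) = Pow(Add(Add(636312, -3830665), 7936192), -1) = Pow(Add(-3194353, 7936192), -1) = Pow(4741839, -1) = Rational(1, 4741839)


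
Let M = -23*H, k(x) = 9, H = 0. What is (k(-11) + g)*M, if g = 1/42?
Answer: 0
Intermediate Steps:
M = 0 (M = -23*0 = 0)
g = 1/42 ≈ 0.023810
(k(-11) + g)*M = (9 + 1/42)*0 = (379/42)*0 = 0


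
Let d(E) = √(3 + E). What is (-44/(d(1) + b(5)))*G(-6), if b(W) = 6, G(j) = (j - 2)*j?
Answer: -264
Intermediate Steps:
G(j) = j*(-2 + j) (G(j) = (-2 + j)*j = j*(-2 + j))
(-44/(d(1) + b(5)))*G(-6) = (-44/(√(3 + 1) + 6))*(-6*(-2 - 6)) = (-44/(√4 + 6))*(-6*(-8)) = -44/(2 + 6)*48 = -44/8*48 = -44*⅛*48 = -11/2*48 = -264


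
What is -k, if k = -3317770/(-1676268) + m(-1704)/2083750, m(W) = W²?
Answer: -2945160455647/873230861250 ≈ -3.3727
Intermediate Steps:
k = 2945160455647/873230861250 (k = -3317770/(-1676268) + (-1704)²/2083750 = -3317770*(-1/1676268) + 2903616*(1/2083750) = 1658885/838134 + 1451808/1041875 = 2945160455647/873230861250 ≈ 3.3727)
-k = -1*2945160455647/873230861250 = -2945160455647/873230861250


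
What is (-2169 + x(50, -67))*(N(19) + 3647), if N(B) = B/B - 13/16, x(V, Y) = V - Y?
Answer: -29936115/4 ≈ -7.4840e+6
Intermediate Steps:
N(B) = 3/16 (N(B) = 1 - 13*1/16 = 1 - 13/16 = 3/16)
(-2169 + x(50, -67))*(N(19) + 3647) = (-2169 + (50 - 1*(-67)))*(3/16 + 3647) = (-2169 + (50 + 67))*(58355/16) = (-2169 + 117)*(58355/16) = -2052*58355/16 = -29936115/4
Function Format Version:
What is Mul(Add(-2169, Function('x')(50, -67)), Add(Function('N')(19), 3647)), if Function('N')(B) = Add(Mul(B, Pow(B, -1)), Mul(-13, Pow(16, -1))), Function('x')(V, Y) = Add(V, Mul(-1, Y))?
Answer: Rational(-29936115, 4) ≈ -7.4840e+6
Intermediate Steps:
Function('N')(B) = Rational(3, 16) (Function('N')(B) = Add(1, Mul(-13, Rational(1, 16))) = Add(1, Rational(-13, 16)) = Rational(3, 16))
Mul(Add(-2169, Function('x')(50, -67)), Add(Function('N')(19), 3647)) = Mul(Add(-2169, Add(50, Mul(-1, -67))), Add(Rational(3, 16), 3647)) = Mul(Add(-2169, Add(50, 67)), Rational(58355, 16)) = Mul(Add(-2169, 117), Rational(58355, 16)) = Mul(-2052, Rational(58355, 16)) = Rational(-29936115, 4)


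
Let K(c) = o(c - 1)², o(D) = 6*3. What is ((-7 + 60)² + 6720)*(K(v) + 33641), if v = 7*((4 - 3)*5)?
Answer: 323652485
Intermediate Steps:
o(D) = 18
v = 35 (v = 7*(1*5) = 7*5 = 35)
K(c) = 324 (K(c) = 18² = 324)
((-7 + 60)² + 6720)*(K(v) + 33641) = ((-7 + 60)² + 6720)*(324 + 33641) = (53² + 6720)*33965 = (2809 + 6720)*33965 = 9529*33965 = 323652485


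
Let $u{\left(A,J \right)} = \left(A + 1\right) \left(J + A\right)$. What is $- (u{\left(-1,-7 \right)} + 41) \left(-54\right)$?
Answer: $2214$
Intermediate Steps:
$u{\left(A,J \right)} = \left(1 + A\right) \left(A + J\right)$
$- (u{\left(-1,-7 \right)} + 41) \left(-54\right) = - (\left(-1 - 7 + \left(-1\right)^{2} - -7\right) + 41) \left(-54\right) = - (\left(-1 - 7 + 1 + 7\right) + 41) \left(-54\right) = - (0 + 41) \left(-54\right) = \left(-1\right) 41 \left(-54\right) = \left(-41\right) \left(-54\right) = 2214$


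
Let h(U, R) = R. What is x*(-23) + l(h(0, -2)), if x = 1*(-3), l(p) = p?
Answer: 67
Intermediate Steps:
x = -3
x*(-23) + l(h(0, -2)) = -3*(-23) - 2 = 69 - 2 = 67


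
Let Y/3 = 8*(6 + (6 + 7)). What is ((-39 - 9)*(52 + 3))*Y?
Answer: -1203840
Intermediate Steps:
Y = 456 (Y = 3*(8*(6 + (6 + 7))) = 3*(8*(6 + 13)) = 3*(8*19) = 3*152 = 456)
((-39 - 9)*(52 + 3))*Y = ((-39 - 9)*(52 + 3))*456 = -48*55*456 = -2640*456 = -1203840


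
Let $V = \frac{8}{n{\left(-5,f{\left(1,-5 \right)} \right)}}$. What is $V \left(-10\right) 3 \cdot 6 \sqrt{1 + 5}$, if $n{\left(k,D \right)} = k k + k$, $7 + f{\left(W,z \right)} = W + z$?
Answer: $- 72 \sqrt{6} \approx -176.36$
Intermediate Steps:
$f{\left(W,z \right)} = -7 + W + z$ ($f{\left(W,z \right)} = -7 + \left(W + z\right) = -7 + W + z$)
$n{\left(k,D \right)} = k + k^{2}$ ($n{\left(k,D \right)} = k^{2} + k = k + k^{2}$)
$V = \frac{2}{5}$ ($V = \frac{8}{\left(-5\right) \left(1 - 5\right)} = \frac{8}{\left(-5\right) \left(-4\right)} = \frac{8}{20} = 8 \cdot \frac{1}{20} = \frac{2}{5} \approx 0.4$)
$V \left(-10\right) 3 \cdot 6 \sqrt{1 + 5} = \frac{2}{5} \left(-10\right) 3 \cdot 6 \sqrt{1 + 5} = - 4 \cdot 18 \sqrt{6} = - 72 \sqrt{6}$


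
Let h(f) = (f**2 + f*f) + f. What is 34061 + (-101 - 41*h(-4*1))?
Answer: 32812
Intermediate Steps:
h(f) = f + 2*f**2 (h(f) = (f**2 + f**2) + f = 2*f**2 + f = f + 2*f**2)
34061 + (-101 - 41*h(-4*1)) = 34061 + (-101 - 41*(-4*1)*(1 + 2*(-4*1))) = 34061 + (-101 - (-164)*(1 + 2*(-4))) = 34061 + (-101 - (-164)*(1 - 8)) = 34061 + (-101 - (-164)*(-7)) = 34061 + (-101 - 41*28) = 34061 + (-101 - 1148) = 34061 - 1249 = 32812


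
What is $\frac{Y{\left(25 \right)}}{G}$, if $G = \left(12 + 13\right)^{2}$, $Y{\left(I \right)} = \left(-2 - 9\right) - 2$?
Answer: $- \frac{13}{625} \approx -0.0208$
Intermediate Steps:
$Y{\left(I \right)} = -13$ ($Y{\left(I \right)} = -11 - 2 = -13$)
$G = 625$ ($G = 25^{2} = 625$)
$\frac{Y{\left(25 \right)}}{G} = - \frac{13}{625}$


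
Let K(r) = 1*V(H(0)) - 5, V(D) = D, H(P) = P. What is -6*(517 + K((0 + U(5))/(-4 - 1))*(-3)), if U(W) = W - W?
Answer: -3192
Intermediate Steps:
U(W) = 0
K(r) = -5 (K(r) = 1*0 - 5 = 0 - 5 = -5)
-6*(517 + K((0 + U(5))/(-4 - 1))*(-3)) = -6*(517 - 5*(-3)) = -6*(517 + 15) = -6*532 = -3192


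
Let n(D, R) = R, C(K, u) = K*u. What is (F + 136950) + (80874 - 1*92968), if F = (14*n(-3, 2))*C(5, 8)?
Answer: 125976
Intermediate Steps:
F = 1120 (F = (14*2)*(5*8) = 28*40 = 1120)
(F + 136950) + (80874 - 1*92968) = (1120 + 136950) + (80874 - 1*92968) = 138070 + (80874 - 92968) = 138070 - 12094 = 125976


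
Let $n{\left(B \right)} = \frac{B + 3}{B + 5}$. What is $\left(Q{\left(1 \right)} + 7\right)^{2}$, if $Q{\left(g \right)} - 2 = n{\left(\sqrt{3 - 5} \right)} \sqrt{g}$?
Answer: $\frac{8 \left(- 263 i + 120 \sqrt{2}\right)}{- 23 i + 10 \sqrt{2}} \approx 92.719 + 2.0175 i$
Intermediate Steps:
$n{\left(B \right)} = \frac{3 + B}{5 + B}$
$Q{\left(g \right)} = 2 + \frac{\sqrt{g} \left(3 + i \sqrt{2}\right)}{5 + i \sqrt{2}}$ ($Q{\left(g \right)} = 2 + \frac{3 + \sqrt{3 - 5}}{5 + \sqrt{3 - 5}} \sqrt{g} = 2 + \frac{3 + \sqrt{-2}}{5 + \sqrt{-2}} \sqrt{g} = 2 + \frac{3 + i \sqrt{2}}{5 + i \sqrt{2}} \sqrt{g} = 2 + \frac{\sqrt{g} \left(3 + i \sqrt{2}\right)}{5 + i \sqrt{2}}$)
$\left(Q{\left(1 \right)} + 7\right)^{2} = \left(\left(2 + \frac{17 \sqrt{1}}{27} + \frac{2 i \sqrt{2} \sqrt{1}}{27}\right) + 7\right)^{2} = \left(\left(2 + \frac{17}{27} \cdot 1 + \frac{2}{27} i \sqrt{2} \cdot 1\right) + 7\right)^{2} = \left(\left(2 + \frac{17}{27} + \frac{2 i \sqrt{2}}{27}\right) + 7\right)^{2} = \left(\left(\frac{71}{27} + \frac{2 i \sqrt{2}}{27}\right) + 7\right)^{2} = \left(\frac{260}{27} + \frac{2 i \sqrt{2}}{27}\right)^{2}$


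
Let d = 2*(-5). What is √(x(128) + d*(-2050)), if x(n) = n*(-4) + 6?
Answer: √19994 ≈ 141.40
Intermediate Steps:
d = -10
x(n) = 6 - 4*n (x(n) = -4*n + 6 = 6 - 4*n)
√(x(128) + d*(-2050)) = √((6 - 4*128) - 10*(-2050)) = √((6 - 512) + 20500) = √(-506 + 20500) = √19994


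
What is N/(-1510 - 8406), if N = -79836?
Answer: 19959/2479 ≈ 8.0512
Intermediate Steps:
N/(-1510 - 8406) = -79836/(-1510 - 8406) = -79836/(-9916) = -79836*(-1/9916) = 19959/2479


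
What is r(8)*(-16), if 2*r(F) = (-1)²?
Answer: -8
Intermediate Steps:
r(F) = ½ (r(F) = (½)*(-1)² = (½)*1 = ½)
r(8)*(-16) = (½)*(-16) = -8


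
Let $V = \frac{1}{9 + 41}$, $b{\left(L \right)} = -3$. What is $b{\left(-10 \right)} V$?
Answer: $- \frac{3}{50} \approx -0.06$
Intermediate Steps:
$V = \frac{1}{50} \approx 0.02$
$b{\left(-10 \right)} V = \left(-3\right) \frac{1}{50} = - \frac{3}{50}$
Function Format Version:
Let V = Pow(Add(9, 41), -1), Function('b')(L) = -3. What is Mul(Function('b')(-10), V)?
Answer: Rational(-3, 50) ≈ -0.060000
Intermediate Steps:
V = Rational(1, 50) (V = Pow(50, -1) = Rational(1, 50) ≈ 0.020000)
Mul(Function('b')(-10), V) = Mul(-3, Rational(1, 50)) = Rational(-3, 50)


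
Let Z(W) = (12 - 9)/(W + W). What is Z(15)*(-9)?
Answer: -9/10 ≈ -0.90000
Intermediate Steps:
Z(W) = 3/(2*W) (Z(W) = 3/((2*W)) = 3*(1/(2*W)) = 3/(2*W))
Z(15)*(-9) = ((3/2)/15)*(-9) = ((3/2)*(1/15))*(-9) = (⅒)*(-9) = -9/10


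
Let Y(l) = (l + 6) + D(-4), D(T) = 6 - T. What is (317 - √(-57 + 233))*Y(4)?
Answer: 6340 - 80*√11 ≈ 6074.7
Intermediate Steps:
Y(l) = 16 + l (Y(l) = (l + 6) + (6 - 1*(-4)) = (6 + l) + (6 + 4) = (6 + l) + 10 = 16 + l)
(317 - √(-57 + 233))*Y(4) = (317 - √(-57 + 233))*(16 + 4) = (317 - √176)*20 = (317 - 4*√11)*20 = 6340 - 80*√11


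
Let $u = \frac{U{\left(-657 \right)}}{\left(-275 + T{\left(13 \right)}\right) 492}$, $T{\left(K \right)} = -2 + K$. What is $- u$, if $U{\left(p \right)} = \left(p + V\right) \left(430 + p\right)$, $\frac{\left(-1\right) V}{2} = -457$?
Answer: $- \frac{58339}{129888} \approx -0.44915$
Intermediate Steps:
$V = 914$ ($V = \left(-2\right) \left(-457\right) = 914$)
$U{\left(p \right)} = \left(430 + p\right) \left(914 + p\right)$ ($U{\left(p \right)} = \left(p + 914\right) \left(430 + p\right) = \left(914 + p\right) \left(430 + p\right) = \left(430 + p\right) \left(914 + p\right)$)
$u = \frac{58339}{129888}$ ($u = \frac{393020 + \left(-657\right)^{2} + 1344 \left(-657\right)}{\left(-275 + \left(-2 + 13\right)\right) 492} = \frac{393020 + 431649 - 883008}{\left(-275 + 11\right) 492} = - \frac{58339}{\left(-264\right) 492} = - \frac{58339}{-129888} = \left(-58339\right) \left(- \frac{1}{129888}\right) = \frac{58339}{129888} \approx 0.44915$)
$- u = \left(-1\right) \frac{58339}{129888} = - \frac{58339}{129888}$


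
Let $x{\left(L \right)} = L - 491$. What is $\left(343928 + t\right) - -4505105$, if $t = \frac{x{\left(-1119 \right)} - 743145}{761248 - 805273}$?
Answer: $\frac{42695884516}{8805} \approx 4.849 \cdot 10^{6}$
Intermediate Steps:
$x{\left(L \right)} = -491 + L$
$t = \frac{148951}{8805}$ ($t = \frac{\left(-491 - 1119\right) - 743145}{761248 - 805273} = \frac{-1610 - 743145}{-44025} = \left(-744755\right) \left(- \frac{1}{44025}\right) = \frac{148951}{8805} \approx 16.917$)
$\left(343928 + t\right) - -4505105 = \left(343928 + \frac{148951}{8805}\right) - -4505105 = \frac{3028434991}{8805} + 4505105 = \frac{42695884516}{8805}$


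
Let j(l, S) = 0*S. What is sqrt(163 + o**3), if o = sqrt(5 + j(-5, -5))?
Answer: sqrt(163 + 5*sqrt(5)) ≈ 13.198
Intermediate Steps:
j(l, S) = 0
o = sqrt(5) (o = sqrt(5 + 0) = sqrt(5) ≈ 2.2361)
sqrt(163 + o**3) = sqrt(163 + (sqrt(5))**3) = sqrt(163 + 5*sqrt(5))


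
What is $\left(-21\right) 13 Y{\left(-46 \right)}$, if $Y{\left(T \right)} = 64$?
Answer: $-17472$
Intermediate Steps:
$\left(-21\right) 13 Y{\left(-46 \right)} = \left(-21\right) 13 \cdot 64 = \left(-273\right) 64 = -17472$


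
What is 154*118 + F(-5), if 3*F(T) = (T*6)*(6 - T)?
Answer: 18062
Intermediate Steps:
F(T) = 2*T*(6 - T) (F(T) = ((T*6)*(6 - T))/3 = ((6*T)*(6 - T))/3 = (6*T*(6 - T))/3 = 2*T*(6 - T))
154*118 + F(-5) = 154*118 + 2*(-5)*(6 - 1*(-5)) = 18172 + 2*(-5)*(6 + 5) = 18172 + 2*(-5)*11 = 18172 - 110 = 18062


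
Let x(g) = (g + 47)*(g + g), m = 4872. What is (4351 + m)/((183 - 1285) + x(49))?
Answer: 9223/8306 ≈ 1.1104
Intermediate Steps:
x(g) = 2*g*(47 + g) (x(g) = (47 + g)*(2*g) = 2*g*(47 + g))
(4351 + m)/((183 - 1285) + x(49)) = (4351 + 4872)/((183 - 1285) + 2*49*(47 + 49)) = 9223/(-1102 + 2*49*96) = 9223/(-1102 + 9408) = 9223/8306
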